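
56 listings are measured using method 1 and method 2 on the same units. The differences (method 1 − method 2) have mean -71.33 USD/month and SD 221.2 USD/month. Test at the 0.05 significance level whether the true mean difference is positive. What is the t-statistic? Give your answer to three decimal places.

-2.413

H0: μ_d = 0; H1: μ_d > 0 (paired t-test on the differences, right-tailed).
t = d̄/(s_d/√n) = -71.33/(221.2/√56) = -2.413
df = n − 1 = 55
p-value = P(T ≥ -2.413) ≈ 0.990
Since p ≈ 0.990 > α = 0.05, fail to reject H0; the evidence is not statistically significant.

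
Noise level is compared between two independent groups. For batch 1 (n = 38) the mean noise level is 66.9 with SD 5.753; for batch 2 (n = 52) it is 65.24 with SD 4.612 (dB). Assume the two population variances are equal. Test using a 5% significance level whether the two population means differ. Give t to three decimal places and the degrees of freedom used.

t = 1.518, df = 88

Let group 1 = batch 1, group 2 = batch 2. H0: μ_1 = μ_2; H1: μ_1 ≠ μ_2 (two-sample pooled-variance t-test, two-sided).
s_p² = [(38−1)·5.753² + (52−1)·4.612²]/(38+52−2) = 26.243
t = (66.9 − 65.24)/√[26.243·(1/38 + 1/52)] = 1.518
df = n₁ + n₂ − 2 = 88
Two-sided p-value ≈ 0.133
Since p ≈ 0.133 > α = 0.05, fail to reject H0; the evidence is not statistically significant.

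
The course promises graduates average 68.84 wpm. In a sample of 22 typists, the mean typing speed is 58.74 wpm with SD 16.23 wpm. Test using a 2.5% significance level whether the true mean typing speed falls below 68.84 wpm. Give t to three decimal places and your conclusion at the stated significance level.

t = -2.919; reject H0

H0: μ = 68.84; H1: μ < 68.84 (one-sample t-test, left-tailed).
t = (x̄ − μ₀)/(s/√n) = (58.74 − 68.84)/(16.23/√22) = -2.919
df = n − 1 = 21
p-value = P(T ≤ -2.919) ≈ 0.0041
Since p ≈ 0.0041 < α = 0.025, reject H0; the evidence is statistically significant.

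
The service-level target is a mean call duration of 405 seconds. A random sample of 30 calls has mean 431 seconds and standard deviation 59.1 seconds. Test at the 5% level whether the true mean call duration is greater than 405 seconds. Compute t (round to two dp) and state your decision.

t = 2.41; reject H0

H0: μ = 405; H1: μ > 405 (one-sample t-test, right-tailed).
t = (x̄ − μ₀)/(s/√n) = (431 − 405)/(59.1/√30) = 2.41
df = n − 1 = 29
p-value = P(T ≥ 2.41) ≈ 0.011
Since p ≈ 0.011 < α = 0.05, reject H0; the evidence is statistically significant.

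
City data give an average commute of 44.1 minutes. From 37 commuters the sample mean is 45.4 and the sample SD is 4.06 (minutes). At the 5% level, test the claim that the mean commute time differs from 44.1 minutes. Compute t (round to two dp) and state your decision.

t = 1.95; fail to reject H0

H0: μ = 44.1; H1: μ ≠ 44.1 (one-sample t-test, two-sided).
t = (x̄ − μ₀)/(s/√n) = (45.4 − 44.1)/(4.06/√37) = 1.95
df = n − 1 = 36
Two-sided p-value ≈ 0.0593
Since p ≈ 0.0593 > α = 0.05, fail to reject H0; the data do not provide sufficient evidence against H0.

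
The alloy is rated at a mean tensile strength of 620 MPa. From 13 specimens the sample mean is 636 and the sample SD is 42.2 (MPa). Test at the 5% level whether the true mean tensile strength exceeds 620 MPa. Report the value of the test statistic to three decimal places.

H0: μ = 620; H1: μ > 620 (one-sample t-test, right-tailed).
t = (x̄ − μ₀)/(s/√n) = (636 − 620)/(42.2/√13) = 1.367
df = n − 1 = 12
p-value = P(T ≥ 1.367) ≈ 0.098
Since p ≈ 0.098 > α = 0.05, fail to reject H0; the evidence is not statistically significant.

1.367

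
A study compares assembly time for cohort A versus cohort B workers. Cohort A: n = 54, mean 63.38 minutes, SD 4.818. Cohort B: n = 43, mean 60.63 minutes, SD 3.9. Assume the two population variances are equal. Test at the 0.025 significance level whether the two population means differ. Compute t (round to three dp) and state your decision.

t = 3.033; reject H0

Let group 1 = cohort A, group 2 = cohort B. H0: μ_1 = μ_2; H1: μ_1 ≠ μ_2 (two-sample pooled-variance t-test, two-sided).
s_p² = [(54−1)·4.818² + (43−1)·3.9²]/(54+43−2) = 19.6749
t = (63.38 − 60.63)/√[19.6749·(1/54 + 1/43)] = 3.033
df = n₁ + n₂ − 2 = 95
Two-sided p-value ≈ 0.0031
Since p ≈ 0.0031 < α = 0.025, reject H0; the data support H1.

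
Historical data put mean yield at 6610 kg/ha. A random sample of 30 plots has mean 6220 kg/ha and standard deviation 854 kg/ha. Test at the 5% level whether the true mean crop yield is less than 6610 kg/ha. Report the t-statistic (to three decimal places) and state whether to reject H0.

t = -2.501; reject H0

H0: μ = 6610; H1: μ < 6610 (one-sample t-test, left-tailed).
t = (x̄ − μ₀)/(s/√n) = (6220 − 6610)/(854/√30) = -2.501
df = n − 1 = 29
p-value = P(T ≤ -2.501) ≈ 0.0091
Since p ≈ 0.0091 < α = 0.05, reject H0; the data support H1.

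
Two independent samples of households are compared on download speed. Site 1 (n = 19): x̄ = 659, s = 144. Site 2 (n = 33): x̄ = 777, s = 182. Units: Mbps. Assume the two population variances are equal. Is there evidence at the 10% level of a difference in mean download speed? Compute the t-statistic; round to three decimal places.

-2.420

Let group 1 = site 1, group 2 = site 2. H0: μ_1 = μ_2; H1: μ_1 ≠ μ_2 (two-sample pooled-variance t-test, two-sided).
s_p² = [(19−1)·144² + (33−1)·182²]/(19+33−2) = 28664.3
t = (659 − 777)/√[28664.3·(1/19 + 1/33)] = -2.420
df = n₁ + n₂ − 2 = 50
Two-sided p-value ≈ 0.0192
Since p ≈ 0.0192 < α = 0.1, reject H0; the data support H1.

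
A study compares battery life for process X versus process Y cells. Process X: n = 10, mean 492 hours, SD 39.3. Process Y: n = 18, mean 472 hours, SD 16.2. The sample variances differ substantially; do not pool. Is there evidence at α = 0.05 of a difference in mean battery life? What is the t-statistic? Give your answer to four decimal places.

1.5383

Let group 1 = process X, group 2 = process Y. H0: μ_1 = μ_2; H1: μ_1 ≠ μ_2 (Welch's two-sample t-test, two-sided).
t = (x̄_1 − x̄_2)/√(s_1²/n_1 + s_2²/n_2) = (492 − 472)/√(39.3²/10 + 16.2²/18) = 1.5383
Welch–Satterthwaite df ≈ 10.73
Two-sided p-value ≈ 0.153
Since p ≈ 0.153 > α = 0.05, fail to reject H0; the data do not provide sufficient evidence against H0.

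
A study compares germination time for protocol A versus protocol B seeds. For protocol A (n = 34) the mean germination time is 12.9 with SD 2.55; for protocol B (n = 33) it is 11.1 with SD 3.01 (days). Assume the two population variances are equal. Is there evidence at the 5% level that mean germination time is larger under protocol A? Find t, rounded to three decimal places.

2.644

Let group 1 = protocol A, group 2 = protocol B. H0: μ_1 = μ_2; H1: μ_1 > μ_2 (two-sample pooled-variance t-test, right-tailed).
s_p² = [(34−1)·2.55² + (33−1)·3.01²]/(34+33−2) = 7.76163
t = (12.9 − 11.1)/√[7.76163·(1/34 + 1/33)] = 2.644
df = n₁ + n₂ − 2 = 65
p-value = P(T ≥ 2.644) ≈ 0.0051
Since p ≈ 0.0051 < α = 0.05, reject H0; the data support H1.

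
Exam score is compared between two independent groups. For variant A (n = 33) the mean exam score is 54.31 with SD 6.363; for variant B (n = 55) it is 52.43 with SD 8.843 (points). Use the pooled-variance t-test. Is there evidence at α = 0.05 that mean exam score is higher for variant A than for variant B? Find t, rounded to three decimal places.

1.066

Let group 1 = variant A, group 2 = variant B. H0: μ_1 = μ_2; H1: μ_1 > μ_2 (two-sample pooled-variance t-test, right-tailed).
s_p² = [(33−1)·6.363² + (55−1)·8.843²]/(33+55−2) = 64.1667
t = (54.31 − 52.43)/√[64.1667·(1/33 + 1/55)] = 1.066
df = n₁ + n₂ − 2 = 86
p-value = P(T ≥ 1.066) ≈ 0.145
Since p ≈ 0.145 > α = 0.05, fail to reject H0; the data do not provide sufficient evidence against H0.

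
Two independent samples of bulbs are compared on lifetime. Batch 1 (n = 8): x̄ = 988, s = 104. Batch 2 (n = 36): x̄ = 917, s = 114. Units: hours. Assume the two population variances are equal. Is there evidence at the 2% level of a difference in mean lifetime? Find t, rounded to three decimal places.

Let group 1 = batch 1, group 2 = batch 2. H0: μ_1 = μ_2; H1: μ_1 ≠ μ_2 (two-sample pooled-variance t-test, two-sided).
s_p² = [(8−1)·104² + (36−1)·114²]/(8+36−2) = 12632.7
t = (988 − 917)/√[12632.7·(1/8 + 1/36)] = 1.616
df = n₁ + n₂ − 2 = 42
Two-sided p-value ≈ 0.1136
Since p ≈ 0.1136 > α = 0.02, fail to reject H0; the evidence is not statistically significant.

1.616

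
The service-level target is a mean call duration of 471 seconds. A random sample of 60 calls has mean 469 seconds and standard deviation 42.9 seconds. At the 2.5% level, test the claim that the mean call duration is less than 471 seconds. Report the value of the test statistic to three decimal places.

-0.361

H0: μ = 471; H1: μ < 471 (one-sample t-test, left-tailed).
t = (x̄ − μ₀)/(s/√n) = (469 − 471)/(42.9/√60) = -0.361
df = n − 1 = 59
p-value = P(T ≤ -0.361) ≈ 0.3597
Since p ≈ 0.3597 > α = 0.025, fail to reject H0; the evidence is not statistically significant.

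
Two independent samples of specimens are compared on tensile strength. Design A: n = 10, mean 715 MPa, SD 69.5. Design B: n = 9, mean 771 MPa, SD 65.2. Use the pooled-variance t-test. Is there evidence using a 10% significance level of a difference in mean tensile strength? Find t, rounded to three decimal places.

Let group 1 = design A, group 2 = design B. H0: μ_1 = μ_2; H1: μ_1 ≠ μ_2 (two-sample pooled-variance t-test, two-sided).
s_p² = [(10−1)·69.5² + (9−1)·65.2²]/(10+9−2) = 4557.68
t = (715 − 771)/√[4557.68·(1/10 + 1/9)] = -1.805
df = n₁ + n₂ − 2 = 17
Two-sided p-value ≈ 0.0888
Since p ≈ 0.0888 < α = 0.1, reject H0; the data support H1.

-1.805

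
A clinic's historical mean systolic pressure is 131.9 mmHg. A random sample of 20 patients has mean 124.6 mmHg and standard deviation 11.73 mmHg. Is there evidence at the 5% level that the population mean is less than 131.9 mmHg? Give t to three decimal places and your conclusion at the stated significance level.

t = -2.783; reject H0

H0: μ = 131.9; H1: μ < 131.9 (one-sample t-test, left-tailed).
t = (x̄ − μ₀)/(s/√n) = (124.6 − 131.9)/(11.73/√20) = -2.783
df = n − 1 = 19
p-value = P(T ≤ -2.783) ≈ 0.006
Since p ≈ 0.006 < α = 0.05, reject H0; the evidence is statistically significant.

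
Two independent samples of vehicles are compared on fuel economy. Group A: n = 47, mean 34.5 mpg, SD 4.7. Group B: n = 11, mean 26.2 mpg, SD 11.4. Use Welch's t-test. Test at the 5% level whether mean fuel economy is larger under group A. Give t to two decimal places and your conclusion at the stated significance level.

Let group 1 = group A, group 2 = group B. H0: μ_1 = μ_2; H1: μ_1 > μ_2 (Welch's two-sample t-test, right-tailed).
t = (x̄_1 − x̄_2)/√(s_1²/n_1 + s_2²/n_2) = (34.5 − 26.2)/√(4.7²/47 + 11.4²/11) = 2.37
Welch–Satterthwaite df ≈ 10.81
p-value = P(T ≥ 2.37) ≈ 0.0188
Since p ≈ 0.0188 < α = 0.05, reject H0; the data support H1.

t = 2.37; reject H0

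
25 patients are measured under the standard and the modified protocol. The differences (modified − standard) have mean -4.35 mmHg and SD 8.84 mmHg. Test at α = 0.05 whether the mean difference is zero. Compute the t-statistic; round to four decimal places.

-2.4604

H0: μ_d = 0; H1: μ_d ≠ 0 (paired t-test on the differences, two-sided).
t = d̄/(s_d/√n) = -4.35/(8.84/√25) = -2.4604
df = n − 1 = 24
Two-sided p-value ≈ 0.021
Since p ≈ 0.021 < α = 0.05, reject H0; the data support H1.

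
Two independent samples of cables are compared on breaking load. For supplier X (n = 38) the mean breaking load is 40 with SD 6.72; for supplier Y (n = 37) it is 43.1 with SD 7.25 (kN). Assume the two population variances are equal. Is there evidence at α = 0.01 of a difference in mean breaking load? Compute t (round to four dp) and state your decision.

Let group 1 = supplier X, group 2 = supplier Y. H0: μ_1 = μ_2; H1: μ_1 ≠ μ_2 (two-sample pooled-variance t-test, two-sided).
s_p² = [(38−1)·6.72² + (37−1)·7.25²]/(38+37−2) = 48.8097
t = (40 − 43.1)/√[48.8097·(1/38 + 1/37)] = -1.9212
df = n₁ + n₂ − 2 = 73
Two-sided p-value ≈ 0.0586
Since p ≈ 0.0586 > α = 0.01, fail to reject H0; the evidence is not statistically significant.

t = -1.9212; fail to reject H0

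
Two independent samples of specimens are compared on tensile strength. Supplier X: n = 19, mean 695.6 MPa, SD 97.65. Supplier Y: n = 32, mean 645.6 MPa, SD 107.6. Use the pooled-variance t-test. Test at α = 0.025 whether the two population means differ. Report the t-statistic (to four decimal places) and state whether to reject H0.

t = 1.6591; fail to reject H0

Let group 1 = supplier X, group 2 = supplier Y. H0: μ_1 = μ_2; H1: μ_1 ≠ μ_2 (two-sample pooled-variance t-test, two-sided).
s_p² = [(19−1)·97.65² + (32−1)·107.6²]/(19+32−2) = 10827.6
t = (695.6 − 645.6)/√[10827.6·(1/19 + 1/32)] = 1.6591
df = n₁ + n₂ − 2 = 49
Two-sided p-value ≈ 0.1035
Since p ≈ 0.1035 > α = 0.025, fail to reject H0; the data do not provide sufficient evidence against H0.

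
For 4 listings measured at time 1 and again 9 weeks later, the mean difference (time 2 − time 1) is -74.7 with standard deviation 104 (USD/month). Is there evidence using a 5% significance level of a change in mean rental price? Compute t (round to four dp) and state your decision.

H0: μ_d = 0; H1: μ_d ≠ 0 (paired t-test on the differences, two-sided).
t = d̄/(s_d/√n) = -74.7/(104/√4) = -1.4365
df = n − 1 = 3
Two-sided p-value ≈ 0.246
Since p ≈ 0.246 > α = 0.05, fail to reject H0; the evidence is not statistically significant.

t = -1.4365; fail to reject H0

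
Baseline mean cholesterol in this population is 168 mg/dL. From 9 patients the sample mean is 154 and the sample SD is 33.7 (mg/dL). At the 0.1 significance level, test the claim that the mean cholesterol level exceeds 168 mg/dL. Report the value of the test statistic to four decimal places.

H0: μ = 168; H1: μ > 168 (one-sample t-test, right-tailed).
t = (x̄ − μ₀)/(s/√n) = (154 − 168)/(33.7/√9) = -1.2463
df = n − 1 = 8
p-value = P(T ≥ -1.2463) ≈ 0.8760
Since p ≈ 0.8760 > α = 0.1, fail to reject H0; the evidence is not statistically significant.

-1.2463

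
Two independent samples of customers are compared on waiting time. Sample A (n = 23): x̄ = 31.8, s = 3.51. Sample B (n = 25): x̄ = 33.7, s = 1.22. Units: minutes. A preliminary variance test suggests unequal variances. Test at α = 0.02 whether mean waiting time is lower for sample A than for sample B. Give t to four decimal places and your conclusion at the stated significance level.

t = -2.4628; reject H0

Let group 1 = sample A, group 2 = sample B. H0: μ_1 = μ_2; H1: μ_1 < μ_2 (Welch's two-sample t-test, left-tailed).
t = (x̄_1 − x̄_2)/√(s_1²/n_1 + s_2²/n_2) = (31.8 − 33.7)/√(3.51²/23 + 1.22²/25) = -2.4628
Welch–Satterthwaite df ≈ 26.86
p-value = P(T ≤ -2.4628) ≈ 0.010
Since p ≈ 0.010 < α = 0.02, reject H0; the data support H1.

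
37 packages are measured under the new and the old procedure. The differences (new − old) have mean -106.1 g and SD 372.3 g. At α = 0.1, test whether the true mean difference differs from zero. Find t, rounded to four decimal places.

-1.7335

H0: μ_d = 0; H1: μ_d ≠ 0 (paired t-test on the differences, two-sided).
t = d̄/(s_d/√n) = -106.1/(372.3/√37) = -1.7335
df = n − 1 = 36
Two-sided p-value ≈ 0.0916
Since p ≈ 0.0916 < α = 0.1, reject H0; the data support H1.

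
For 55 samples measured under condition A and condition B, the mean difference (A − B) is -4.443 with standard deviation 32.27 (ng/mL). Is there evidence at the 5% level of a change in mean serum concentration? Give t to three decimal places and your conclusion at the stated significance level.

t = -1.021; fail to reject H0

H0: μ_d = 0; H1: μ_d ≠ 0 (paired t-test on the differences, two-sided).
t = d̄/(s_d/√n) = -4.443/(32.27/√55) = -1.021
df = n − 1 = 54
Two-sided p-value ≈ 0.3118
Since p ≈ 0.3118 > α = 0.05, fail to reject H0; the data do not provide sufficient evidence against H0.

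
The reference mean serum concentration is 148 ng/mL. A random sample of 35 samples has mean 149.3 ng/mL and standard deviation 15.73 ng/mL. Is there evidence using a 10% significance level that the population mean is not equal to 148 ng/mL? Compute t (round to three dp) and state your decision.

t = 0.489; fail to reject H0

H0: μ = 148; H1: μ ≠ 148 (one-sample t-test, two-sided).
t = (x̄ − μ₀)/(s/√n) = (149.3 − 148)/(15.73/√35) = 0.489
df = n − 1 = 34
Two-sided p-value ≈ 0.628
Since p ≈ 0.628 > α = 0.1, fail to reject H0; the evidence is not statistically significant.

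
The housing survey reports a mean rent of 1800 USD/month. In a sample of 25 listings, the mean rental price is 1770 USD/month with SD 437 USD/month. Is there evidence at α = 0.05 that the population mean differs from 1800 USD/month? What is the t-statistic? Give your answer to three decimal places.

-0.343

H0: μ = 1800; H1: μ ≠ 1800 (one-sample t-test, two-sided).
t = (x̄ − μ₀)/(s/√n) = (1770 − 1800)/(437/√25) = -0.343
df = n − 1 = 24
Two-sided p-value ≈ 0.734
Since p ≈ 0.734 > α = 0.05, fail to reject H0; the data do not provide sufficient evidence against H0.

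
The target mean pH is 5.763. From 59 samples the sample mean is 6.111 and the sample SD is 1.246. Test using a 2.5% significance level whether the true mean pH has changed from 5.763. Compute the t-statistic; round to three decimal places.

H0: μ = 5.763; H1: μ ≠ 5.763 (one-sample t-test, two-sided).
t = (x̄ − μ₀)/(s/√n) = (6.111 − 5.763)/(1.246/√59) = 2.145
df = n − 1 = 58
Two-sided p-value ≈ 0.0361
Since p ≈ 0.0361 > α = 0.025, fail to reject H0; the evidence is not statistically significant.

2.145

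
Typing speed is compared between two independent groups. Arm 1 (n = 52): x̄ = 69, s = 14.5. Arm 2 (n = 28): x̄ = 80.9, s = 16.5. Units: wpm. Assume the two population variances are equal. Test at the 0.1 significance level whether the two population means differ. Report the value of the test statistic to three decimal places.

Let group 1 = arm 1, group 2 = arm 2. H0: μ_1 = μ_2; H1: μ_1 ≠ μ_2 (two-sample pooled-variance t-test, two-sided).
s_p² = [(52−1)·14.5² + (28−1)·16.5²]/(52+28−2) = 231.712
t = (69 − 80.9)/√[231.712·(1/52 + 1/28)] = -3.335
df = n₁ + n₂ − 2 = 78
Two-sided p-value ≈ 0.0013
Since p ≈ 0.0013 < α = 0.1, reject H0; the data support H1.

-3.335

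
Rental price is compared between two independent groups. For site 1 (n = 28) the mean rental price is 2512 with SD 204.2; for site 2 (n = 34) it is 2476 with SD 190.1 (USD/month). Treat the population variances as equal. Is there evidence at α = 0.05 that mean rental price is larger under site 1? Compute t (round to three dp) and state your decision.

Let group 1 = site 1, group 2 = site 2. H0: μ_1 = μ_2; H1: μ_1 > μ_2 (two-sample pooled-variance t-test, right-tailed).
s_p² = [(28−1)·204.2² + (34−1)·190.1²]/(28+34−2) = 38639.8
t = (2512 − 2476)/√[38639.8·(1/28 + 1/34)] = 0.718
df = n₁ + n₂ − 2 = 60
p-value = P(T ≥ 0.718) ≈ 0.2379
Since p ≈ 0.2379 > α = 0.05, fail to reject H0; the data do not provide sufficient evidence against H0.

t = 0.718; fail to reject H0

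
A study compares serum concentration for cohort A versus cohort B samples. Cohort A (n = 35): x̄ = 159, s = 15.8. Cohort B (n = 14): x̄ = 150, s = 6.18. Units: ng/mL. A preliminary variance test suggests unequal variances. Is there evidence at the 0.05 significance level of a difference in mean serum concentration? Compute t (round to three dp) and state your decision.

Let group 1 = cohort A, group 2 = cohort B. H0: μ_1 = μ_2; H1: μ_1 ≠ μ_2 (Welch's two-sample t-test, two-sided).
t = (x̄_1 − x̄_2)/√(s_1²/n_1 + s_2²/n_2) = (159 − 150)/√(15.8²/35 + 6.18²/14) = 2.866
Welch–Satterthwaite df ≈ 47.00
Two-sided p-value ≈ 0.0062
Since p ≈ 0.0062 < α = 0.05, reject H0; the evidence is statistically significant.

t = 2.866; reject H0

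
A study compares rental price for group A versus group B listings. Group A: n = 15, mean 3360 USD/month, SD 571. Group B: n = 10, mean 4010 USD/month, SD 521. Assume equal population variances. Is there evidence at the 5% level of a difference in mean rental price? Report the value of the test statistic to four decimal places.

-2.8845

Let group 1 = group A, group 2 = group B. H0: μ_1 = μ_2; H1: μ_1 ≠ μ_2 (two-sample pooled-variance t-test, two-sided).
s_p² = [(15−1)·571² + (10−1)·521²]/(15+10−2) = 304676
t = (3360 − 4010)/√[304676·(1/15 + 1/10)] = -2.8845
df = n₁ + n₂ − 2 = 23
Two-sided p-value ≈ 0.0084
Since p ≈ 0.0084 < α = 0.05, reject H0; the data support H1.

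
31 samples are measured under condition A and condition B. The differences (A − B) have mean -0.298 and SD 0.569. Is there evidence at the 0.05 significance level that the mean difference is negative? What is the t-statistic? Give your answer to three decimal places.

H0: μ_d = 0; H1: μ_d < 0 (paired t-test on the differences, left-tailed).
t = d̄/(s_d/√n) = -0.298/(0.569/√31) = -2.916
df = n − 1 = 30
p-value = P(T ≤ -2.916) ≈ 0.003
Since p ≈ 0.003 < α = 0.05, reject H0; the evidence is statistically significant.

-2.916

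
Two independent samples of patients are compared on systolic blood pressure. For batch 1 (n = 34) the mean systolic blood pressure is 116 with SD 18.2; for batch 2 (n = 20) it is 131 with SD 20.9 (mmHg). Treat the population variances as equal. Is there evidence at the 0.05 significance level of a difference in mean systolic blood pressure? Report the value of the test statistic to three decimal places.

-2.768

Let group 1 = batch 1, group 2 = batch 2. H0: μ_1 = μ_2; H1: μ_1 ≠ μ_2 (two-sample pooled-variance t-test, two-sided).
s_p² = [(34−1)·18.2² + (20−1)·20.9²]/(34+20−2) = 369.814
t = (116 − 131)/√[369.814·(1/34 + 1/20)] = -2.768
df = n₁ + n₂ − 2 = 52
Two-sided p-value ≈ 0.008
Since p ≈ 0.008 < α = 0.05, reject H0; the data support H1.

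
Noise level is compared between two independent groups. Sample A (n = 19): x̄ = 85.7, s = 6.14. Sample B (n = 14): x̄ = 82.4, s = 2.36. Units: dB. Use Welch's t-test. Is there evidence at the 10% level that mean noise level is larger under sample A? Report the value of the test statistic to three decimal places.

2.138

Let group 1 = sample A, group 2 = sample B. H0: μ_1 = μ_2; H1: μ_1 > μ_2 (Welch's two-sample t-test, right-tailed).
t = (x̄_1 − x̄_2)/√(s_1²/n_1 + s_2²/n_2) = (85.7 − 82.4)/√(6.14²/19 + 2.36²/14) = 2.138
Welch–Satterthwaite df ≈ 24.57
p-value = P(T ≥ 2.138) ≈ 0.0213
Since p ≈ 0.0213 < α = 0.1, reject H0; the evidence is statistically significant.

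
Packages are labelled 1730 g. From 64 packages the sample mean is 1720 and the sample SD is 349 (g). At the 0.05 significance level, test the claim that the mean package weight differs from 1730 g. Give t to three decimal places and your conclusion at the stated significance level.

t = -0.229; fail to reject H0

H0: μ = 1730; H1: μ ≠ 1730 (one-sample t-test, two-sided).
t = (x̄ − μ₀)/(s/√n) = (1720 − 1730)/(349/√64) = -0.229
df = n − 1 = 63
Two-sided p-value ≈ 0.819
Since p ≈ 0.819 > α = 0.05, fail to reject H0; the evidence is not statistically significant.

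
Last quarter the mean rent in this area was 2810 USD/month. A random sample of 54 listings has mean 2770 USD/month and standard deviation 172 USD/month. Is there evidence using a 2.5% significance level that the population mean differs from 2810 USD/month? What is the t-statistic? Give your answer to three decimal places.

H0: μ = 2810; H1: μ ≠ 2810 (one-sample t-test, two-sided).
t = (x̄ − μ₀)/(s/√n) = (2770 − 2810)/(172/√54) = -1.709
df = n − 1 = 53
Two-sided p-value ≈ 0.093
Since p ≈ 0.093 > α = 0.025, fail to reject H0; the evidence is not statistically significant.

-1.709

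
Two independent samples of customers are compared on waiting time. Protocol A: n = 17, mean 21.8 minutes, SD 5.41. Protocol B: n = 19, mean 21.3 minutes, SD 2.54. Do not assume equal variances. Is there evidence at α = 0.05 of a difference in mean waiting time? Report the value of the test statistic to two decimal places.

Let group 1 = protocol A, group 2 = protocol B. H0: μ_1 = μ_2; H1: μ_1 ≠ μ_2 (Welch's two-sample t-test, two-sided).
t = (x̄_1 − x̄_2)/√(s_1²/n_1 + s_2²/n_2) = (21.8 − 21.3)/√(5.41²/17 + 2.54²/19) = 0.35
Welch–Satterthwaite df ≈ 22.17
Two-sided p-value ≈ 0.731
Since p ≈ 0.731 > α = 0.05, fail to reject H0; the data do not provide sufficient evidence against H0.

0.35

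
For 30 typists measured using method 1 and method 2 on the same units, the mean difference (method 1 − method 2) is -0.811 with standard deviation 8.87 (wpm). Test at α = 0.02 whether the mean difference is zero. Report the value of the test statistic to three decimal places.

-0.501

H0: μ_d = 0; H1: μ_d ≠ 0 (paired t-test on the differences, two-sided).
t = d̄/(s_d/√n) = -0.811/(8.87/√30) = -0.501
df = n − 1 = 29
Two-sided p-value ≈ 0.620
Since p ≈ 0.620 > α = 0.02, fail to reject H0; the evidence is not statistically significant.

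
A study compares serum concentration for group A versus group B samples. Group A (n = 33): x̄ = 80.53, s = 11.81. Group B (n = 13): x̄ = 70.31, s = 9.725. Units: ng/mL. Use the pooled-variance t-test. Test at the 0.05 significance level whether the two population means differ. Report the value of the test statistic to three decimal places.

2.767

Let group 1 = group A, group 2 = group B. H0: μ_1 = μ_2; H1: μ_1 ≠ μ_2 (two-sample pooled-variance t-test, two-sided).
s_p² = [(33−1)·11.81² + (13−1)·9.725²]/(33+13−2) = 127.231
t = (80.53 − 70.31)/√[127.231·(1/33 + 1/13)] = 2.767
df = n₁ + n₂ − 2 = 44
Two-sided p-value ≈ 0.008
Since p ≈ 0.008 < α = 0.05, reject H0; the data support H1.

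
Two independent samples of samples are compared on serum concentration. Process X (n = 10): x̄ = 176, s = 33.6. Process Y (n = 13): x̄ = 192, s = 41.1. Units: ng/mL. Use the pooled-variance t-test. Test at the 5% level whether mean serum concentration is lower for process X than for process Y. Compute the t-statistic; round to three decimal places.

-0.999

Let group 1 = process X, group 2 = process Y. H0: μ_1 = μ_2; H1: μ_1 < μ_2 (two-sample pooled-variance t-test, left-tailed).
s_p² = [(10−1)·33.6² + (13−1)·41.1²]/(10+13−2) = 1449.1
t = (176 − 192)/√[1449.1·(1/10 + 1/13)] = -0.999
df = n₁ + n₂ − 2 = 21
p-value = P(T ≤ -0.999) ≈ 0.1645
Since p ≈ 0.1645 > α = 0.05, fail to reject H0; the evidence is not statistically significant.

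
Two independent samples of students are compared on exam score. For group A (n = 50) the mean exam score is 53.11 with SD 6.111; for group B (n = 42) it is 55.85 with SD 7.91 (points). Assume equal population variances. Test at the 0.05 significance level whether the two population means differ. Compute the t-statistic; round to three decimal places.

-1.873

Let group 1 = group A, group 2 = group B. H0: μ_1 = μ_2; H1: μ_1 ≠ μ_2 (two-sample pooled-variance t-test, two-sided).
s_p² = [(50−1)·6.111² + (42−1)·7.91²]/(50+42−2) = 48.8352
t = (53.11 − 55.85)/√[48.8352·(1/50 + 1/42)] = -1.873
df = n₁ + n₂ − 2 = 90
Two-sided p-value ≈ 0.064
Since p ≈ 0.064 > α = 0.05, fail to reject H0; the evidence is not statistically significant.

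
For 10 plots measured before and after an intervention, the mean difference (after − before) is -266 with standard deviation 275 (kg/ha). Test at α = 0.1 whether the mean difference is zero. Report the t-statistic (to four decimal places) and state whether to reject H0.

t = -3.0588; reject H0

H0: μ_d = 0; H1: μ_d ≠ 0 (paired t-test on the differences, two-sided).
t = d̄/(s_d/√n) = -266/(275/√10) = -3.0588
df = n − 1 = 9
Two-sided p-value ≈ 0.014
Since p ≈ 0.014 < α = 0.1, reject H0; the data support H1.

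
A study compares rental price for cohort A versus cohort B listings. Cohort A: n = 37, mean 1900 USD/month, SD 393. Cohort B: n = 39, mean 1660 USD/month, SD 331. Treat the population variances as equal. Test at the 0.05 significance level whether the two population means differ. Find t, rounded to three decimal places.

Let group 1 = cohort A, group 2 = cohort B. H0: μ_1 = μ_2; H1: μ_1 ≠ μ_2 (two-sample pooled-variance t-test, two-sided).
s_p² = [(37−1)·393² + (39−1)·331²]/(37+39−2) = 131398
t = (1900 − 1660)/√[131398·(1/37 + 1/39)] = 2.885
df = n₁ + n₂ − 2 = 74
Two-sided p-value ≈ 0.0051
Since p ≈ 0.0051 < α = 0.05, reject H0; the data support H1.

2.885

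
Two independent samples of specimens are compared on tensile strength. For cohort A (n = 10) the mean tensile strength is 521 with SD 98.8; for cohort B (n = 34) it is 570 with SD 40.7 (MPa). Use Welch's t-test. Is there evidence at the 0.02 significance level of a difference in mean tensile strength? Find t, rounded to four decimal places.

-1.5306

Let group 1 = cohort A, group 2 = cohort B. H0: μ_1 = μ_2; H1: μ_1 ≠ μ_2 (Welch's two-sample t-test, two-sided).
t = (x̄_1 − x̄_2)/√(s_1²/n_1 + s_2²/n_2) = (521 − 570)/√(98.8²/10 + 40.7²/34) = -1.5306
Welch–Satterthwaite df ≈ 9.91
Two-sided p-value ≈ 0.1571
Since p ≈ 0.1571 > α = 0.02, fail to reject H0; the data do not provide sufficient evidence against H0.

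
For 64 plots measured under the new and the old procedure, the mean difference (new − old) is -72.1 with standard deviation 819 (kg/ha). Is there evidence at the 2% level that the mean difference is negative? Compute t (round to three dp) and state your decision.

t = -0.704; fail to reject H0

H0: μ_d = 0; H1: μ_d < 0 (paired t-test on the differences, left-tailed).
t = d̄/(s_d/√n) = -72.1/(819/√64) = -0.704
df = n − 1 = 63
p-value = P(T ≤ -0.704) ≈ 0.2419
Since p ≈ 0.2419 > α = 0.02, fail to reject H0; the data do not provide sufficient evidence against H0.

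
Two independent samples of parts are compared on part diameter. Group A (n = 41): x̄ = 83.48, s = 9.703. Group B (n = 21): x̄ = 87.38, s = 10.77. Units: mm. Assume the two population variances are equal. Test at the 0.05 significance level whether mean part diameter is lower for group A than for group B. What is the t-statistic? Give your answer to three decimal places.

-1.443

Let group 1 = group A, group 2 = group B. H0: μ_1 = μ_2; H1: μ_1 < μ_2 (two-sample pooled-variance t-test, left-tailed).
s_p² = [(41−1)·9.703² + (21−1)·10.77²]/(41+21−2) = 101.43
t = (83.48 − 87.38)/√[101.43·(1/41 + 1/21)] = -1.443
df = n₁ + n₂ − 2 = 60
p-value = P(T ≤ -1.443) ≈ 0.0771
Since p ≈ 0.0771 > α = 0.05, fail to reject H0; the evidence is not statistically significant.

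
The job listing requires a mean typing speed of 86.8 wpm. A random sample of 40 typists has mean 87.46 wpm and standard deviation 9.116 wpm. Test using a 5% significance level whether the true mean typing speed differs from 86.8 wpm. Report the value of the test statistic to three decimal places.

0.458

H0: μ = 86.8; H1: μ ≠ 86.8 (one-sample t-test, two-sided).
t = (x̄ − μ₀)/(s/√n) = (87.46 − 86.8)/(9.116/√40) = 0.458
df = n − 1 = 39
Two-sided p-value ≈ 0.650
Since p ≈ 0.650 > α = 0.05, fail to reject H0; the evidence is not statistically significant.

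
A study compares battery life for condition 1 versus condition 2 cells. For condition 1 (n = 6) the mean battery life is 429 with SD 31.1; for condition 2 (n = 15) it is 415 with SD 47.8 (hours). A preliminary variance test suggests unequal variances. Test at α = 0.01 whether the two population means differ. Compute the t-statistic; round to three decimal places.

0.791

Let group 1 = condition 1, group 2 = condition 2. H0: μ_1 = μ_2; H1: μ_1 ≠ μ_2 (Welch's two-sample t-test, two-sided).
t = (x̄_1 − x̄_2)/√(s_1²/n_1 + s_2²/n_2) = (429 − 415)/√(31.1²/6 + 47.8²/15) = 0.791
Welch–Satterthwaite df ≈ 14.34
Two-sided p-value ≈ 0.4420
Since p ≈ 0.4420 > α = 0.01, fail to reject H0; the data do not provide sufficient evidence against H0.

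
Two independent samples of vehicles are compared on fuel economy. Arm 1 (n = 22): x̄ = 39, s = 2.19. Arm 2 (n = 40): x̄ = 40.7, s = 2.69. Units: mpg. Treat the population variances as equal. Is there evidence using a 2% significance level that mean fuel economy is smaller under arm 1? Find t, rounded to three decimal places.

Let group 1 = arm 1, group 2 = arm 2. H0: μ_1 = μ_2; H1: μ_1 < μ_2 (two-sample pooled-variance t-test, left-tailed).
s_p² = [(22−1)·2.19² + (40−1)·2.69²]/(22+40−2) = 6.3821
t = (39 − 40.7)/√[6.3821·(1/22 + 1/40)] = -2.535
df = n₁ + n₂ − 2 = 60
p-value = P(T ≤ -2.535) ≈ 0.007
Since p ≈ 0.007 < α = 0.02, reject H0; the data support H1.

-2.535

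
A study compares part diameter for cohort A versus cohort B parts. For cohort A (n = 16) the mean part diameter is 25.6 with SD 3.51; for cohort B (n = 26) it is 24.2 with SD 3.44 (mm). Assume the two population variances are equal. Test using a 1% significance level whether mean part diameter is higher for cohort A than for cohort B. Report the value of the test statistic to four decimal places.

Let group 1 = cohort A, group 2 = cohort B. H0: μ_1 = μ_2; H1: μ_1 > μ_2 (two-sample pooled-variance t-test, right-tailed).
s_p² = [(16−1)·3.51² + (26−1)·3.44²]/(16+26−2) = 12.016
t = (25.6 − 24.2)/√[12.016·(1/16 + 1/26)] = 1.2711
df = n₁ + n₂ − 2 = 40
p-value = P(T ≥ 1.2711) ≈ 0.1055
Since p ≈ 0.1055 > α = 0.01, fail to reject H0; the data do not provide sufficient evidence against H0.

1.2711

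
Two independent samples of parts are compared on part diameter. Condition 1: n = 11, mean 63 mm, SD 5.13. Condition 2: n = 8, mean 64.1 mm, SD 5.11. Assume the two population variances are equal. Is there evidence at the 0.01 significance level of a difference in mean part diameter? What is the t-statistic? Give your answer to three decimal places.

-0.462

Let group 1 = condition 1, group 2 = condition 2. H0: μ_1 = μ_2; H1: μ_1 ≠ μ_2 (two-sample pooled-variance t-test, two-sided).
s_p² = [(11−1)·5.13² + (8−1)·5.11²]/(11+8−2) = 26.2326
t = (63 − 64.1)/√[26.2326·(1/11 + 1/8)] = -0.462
df = n₁ + n₂ − 2 = 17
Two-sided p-value ≈ 0.6498
Since p ≈ 0.6498 > α = 0.01, fail to reject H0; the data do not provide sufficient evidence against H0.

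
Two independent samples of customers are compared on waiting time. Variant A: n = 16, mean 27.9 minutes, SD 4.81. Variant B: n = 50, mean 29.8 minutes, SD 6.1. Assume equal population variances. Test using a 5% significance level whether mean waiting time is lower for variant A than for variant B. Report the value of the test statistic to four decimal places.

Let group 1 = variant A, group 2 = variant B. H0: μ_1 = μ_2; H1: μ_1 < μ_2 (two-sample pooled-variance t-test, left-tailed).
s_p² = [(16−1)·4.81² + (50−1)·6.1²]/(16+50−2) = 33.9114
t = (27.9 − 29.8)/√[33.9114·(1/16 + 1/50)] = -1.1359
df = n₁ + n₂ − 2 = 64
p-value = P(T ≤ -1.1359) ≈ 0.130
Since p ≈ 0.130 > α = 0.05, fail to reject H0; the evidence is not statistically significant.

-1.1359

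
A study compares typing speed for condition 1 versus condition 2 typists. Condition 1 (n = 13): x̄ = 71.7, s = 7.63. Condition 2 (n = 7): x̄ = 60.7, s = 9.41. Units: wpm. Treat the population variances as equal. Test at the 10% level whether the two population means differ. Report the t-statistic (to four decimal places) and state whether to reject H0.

t = 2.8386; reject H0

Let group 1 = condition 1, group 2 = condition 2. H0: μ_1 = μ_2; H1: μ_1 ≠ μ_2 (two-sample pooled-variance t-test, two-sided).
s_p² = [(13−1)·7.63² + (7−1)·9.41²]/(13+7−2) = 68.3273
t = (71.7 − 60.7)/√[68.3273·(1/13 + 1/7)] = 2.8386
df = n₁ + n₂ − 2 = 18
Two-sided p-value ≈ 0.0109
Since p ≈ 0.0109 < α = 0.1, reject H0; the data support H1.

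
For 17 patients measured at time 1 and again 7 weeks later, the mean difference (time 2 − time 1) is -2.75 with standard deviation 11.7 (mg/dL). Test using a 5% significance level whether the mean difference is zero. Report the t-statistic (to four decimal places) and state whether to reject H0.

t = -0.9691; fail to reject H0

H0: μ_d = 0; H1: μ_d ≠ 0 (paired t-test on the differences, two-sided).
t = d̄/(s_d/√n) = -2.75/(11.7/√17) = -0.9691
df = n − 1 = 16
Two-sided p-value ≈ 0.347
Since p ≈ 0.347 > α = 0.05, fail to reject H0; the evidence is not statistically significant.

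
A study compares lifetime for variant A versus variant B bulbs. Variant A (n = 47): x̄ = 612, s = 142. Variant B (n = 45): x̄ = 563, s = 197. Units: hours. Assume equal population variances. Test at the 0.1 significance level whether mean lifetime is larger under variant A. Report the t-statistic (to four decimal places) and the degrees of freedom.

t = 1.3730, df = 90

Let group 1 = variant A, group 2 = variant B. H0: μ_1 = μ_2; H1: μ_1 > μ_2 (two-sample pooled-variance t-test, right-tailed).
s_p² = [(47−1)·142² + (45−1)·197²]/(47+45−2) = 29279.3
t = (612 − 563)/√[29279.3·(1/47 + 1/45)] = 1.3730
df = n₁ + n₂ − 2 = 90
p-value = P(T ≥ 1.3730) ≈ 0.087
Since p ≈ 0.087 < α = 0.1, reject H0; the evidence is statistically significant.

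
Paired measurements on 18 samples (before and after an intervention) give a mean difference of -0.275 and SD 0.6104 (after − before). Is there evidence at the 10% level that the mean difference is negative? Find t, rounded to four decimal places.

-1.9114

H0: μ_d = 0; H1: μ_d < 0 (paired t-test on the differences, left-tailed).
t = d̄/(s_d/√n) = -0.275/(0.6104/√18) = -1.9114
df = n − 1 = 17
p-value = P(T ≤ -1.9114) ≈ 0.0365
Since p ≈ 0.0365 < α = 0.1, reject H0; the evidence is statistically significant.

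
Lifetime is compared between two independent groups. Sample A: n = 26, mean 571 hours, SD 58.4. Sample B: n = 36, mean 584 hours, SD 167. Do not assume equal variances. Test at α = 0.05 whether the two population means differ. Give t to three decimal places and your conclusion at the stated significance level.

t = -0.432; fail to reject H0

Let group 1 = sample A, group 2 = sample B. H0: μ_1 = μ_2; H1: μ_1 ≠ μ_2 (Welch's two-sample t-test, two-sided).
t = (x̄_1 − x̄_2)/√(s_1²/n_1 + s_2²/n_2) = (571 − 584)/√(58.4²/26 + 167²/36) = -0.432
Welch–Satterthwaite df ≈ 46.01
Two-sided p-value ≈ 0.668
Since p ≈ 0.668 > α = 0.05, fail to reject H0; the evidence is not statistically significant.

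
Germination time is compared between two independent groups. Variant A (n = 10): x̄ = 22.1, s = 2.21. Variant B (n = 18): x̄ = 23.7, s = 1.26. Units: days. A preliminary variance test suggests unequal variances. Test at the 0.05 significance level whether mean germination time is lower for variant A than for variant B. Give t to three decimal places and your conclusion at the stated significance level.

Let group 1 = variant A, group 2 = variant B. H0: μ_1 = μ_2; H1: μ_1 < μ_2 (Welch's two-sample t-test, left-tailed).
t = (x̄_1 − x̄_2)/√(s_1²/n_1 + s_2²/n_2) = (22.1 − 23.7)/√(2.21²/10 + 1.26²/18) = -2.107
Welch–Satterthwaite df ≈ 12.33
p-value = P(T ≤ -2.107) ≈ 0.0281
Since p ≈ 0.0281 < α = 0.05, reject H0; the evidence is statistically significant.

t = -2.107; reject H0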